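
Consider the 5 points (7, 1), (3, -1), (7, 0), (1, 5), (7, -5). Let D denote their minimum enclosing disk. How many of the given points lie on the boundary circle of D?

2

By Welzl's lemma the MEC is supported by two points (diametrically opposite) or three points (on a circumcircle).
The farthest pair is (1, 5)–(7, -5) with squared distance 136. The circle on this segment as diameter has centre (4, 0) and r² = 136/4 = 34.
Check (7, 1): distance² to centre = 10 ≤ 34, so it lies inside.
All remaining points lie in this disk, and no smaller disk contains both endpoints, so this is the minimum enclosing circle.
The points at distance exactly r from the centre are (1, 5), (7, -5) — 2 points.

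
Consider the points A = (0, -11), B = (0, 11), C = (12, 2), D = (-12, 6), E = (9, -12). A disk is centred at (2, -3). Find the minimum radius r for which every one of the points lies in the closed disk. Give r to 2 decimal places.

16.64

The required radius is the distance from (2, -3) to the farthest point.
Squared distances: 68, 200, 125, 277, 130.
Maximum is 277, attained at D.
r = √277 ≈ 16.64.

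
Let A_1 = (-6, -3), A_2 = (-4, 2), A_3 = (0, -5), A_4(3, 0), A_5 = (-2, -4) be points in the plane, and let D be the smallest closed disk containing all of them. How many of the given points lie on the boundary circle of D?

2

A smallest enclosing disk is always determined by at most three of the input points on its boundary.
The farthest pair is A_1–A_4 with squared distance 90. The circle on this segment as diameter has centre (-1.5, -1.5) and r² = 90/4 = 22.5.
Check A_2: distance² to centre = 18.5 ≤ 22.5, so it lies inside.
All remaining points lie in this disk, and no smaller disk contains both endpoints, so this is the minimum enclosing circle.
The points at distance exactly r from the centre are A_1, A_4 — 2 points.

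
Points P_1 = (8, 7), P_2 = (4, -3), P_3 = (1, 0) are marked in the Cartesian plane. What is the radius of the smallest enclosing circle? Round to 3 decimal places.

Side lengths²: P_1P_2² = 116, P_1P_3² = 98, P_2P_3² = 18.
Since P_1P_2² = 116 ≥ 98 + 18 = 116, the angle opposite P_1P_2 is not acute, so the smallest enclosing circle has P_1P_2 as diameter.
Centre = midpoint of P_1P_2 = (6, 2), r² = 116/4 = 29.
r = √29 ≈ 5.385.

5.385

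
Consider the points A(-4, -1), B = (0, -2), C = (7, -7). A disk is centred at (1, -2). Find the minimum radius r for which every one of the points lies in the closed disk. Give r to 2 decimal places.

7.81

The required radius is the distance from (1, -2) to the farthest point.
Squared distances: 26, 1, 61.
Maximum is 61, attained at C.
r = √61 ≈ 7.81.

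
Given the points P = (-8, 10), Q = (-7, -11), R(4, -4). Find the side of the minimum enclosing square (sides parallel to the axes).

The bounding box has width 12 and height 21.
An axis-aligned square enclosing the set must have side ≥ max(width, height).
So the minimum side is max(12, 21) = 21.

21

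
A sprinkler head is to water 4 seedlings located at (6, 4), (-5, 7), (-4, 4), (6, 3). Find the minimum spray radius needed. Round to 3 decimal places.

A smallest enclosing disk is always determined by at most three of the input points on its boundary.
The farthest pair is (-5, 7)–(6, 3) with squared distance 137. The circle on this segment as diameter has centre (0.5, 5) and r² = 137/4 = 34.25.
Check (6, 4): distance² to centre = 31.25 ≤ 34.25, so it lies inside.
All remaining points lie in this disk, and no smaller disk contains both endpoints, so this is the minimum enclosing circle.
r = √(34.25) ≈ 5.852.

5.852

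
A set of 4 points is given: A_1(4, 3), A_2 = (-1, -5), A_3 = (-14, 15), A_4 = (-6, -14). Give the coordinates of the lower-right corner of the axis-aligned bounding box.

(4, -14)

x-range [-14, 4], y-range [-14, 15].
The lower-right corner is (4, -14).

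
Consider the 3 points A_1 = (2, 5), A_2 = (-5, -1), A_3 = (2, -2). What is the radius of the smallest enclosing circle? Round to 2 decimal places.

Side lengths²: A_1A_2² = 85, A_1A_3² = 49, A_2A_3² = 50.
Since A_1A_2² = 85 < 50 + 49 = 99, the triangle is acute, so the smallest enclosing circle is the circumcircle.
Circumcentre = (-15/14, 1.5), r² = 2125/98.
r = √(2125/98) ≈ 4.66.

4.66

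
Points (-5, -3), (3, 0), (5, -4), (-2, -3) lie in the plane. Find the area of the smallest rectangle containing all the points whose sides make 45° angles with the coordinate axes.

In coordinates u = x + y, v = x − y the rectangle is axis-aligned; the map (x,y)→(u,v) scales areas by 2.
u-values: -8, 3, 1, -5; range = 3 − (-8) = 11.
v-values: -2, 3, 9, 1; range = 9 − (-2) = 11.
Area = (11 × 11) / 2 = 60.5.

60.5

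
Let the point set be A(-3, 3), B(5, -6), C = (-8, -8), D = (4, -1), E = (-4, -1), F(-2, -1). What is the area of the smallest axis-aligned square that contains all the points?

169

The bounding box has width 13 and height 11.
An axis-aligned square enclosing the set must have side ≥ max(width, height).
So the minimum side is max(13, 11) = 13.
Area = 13² = 169.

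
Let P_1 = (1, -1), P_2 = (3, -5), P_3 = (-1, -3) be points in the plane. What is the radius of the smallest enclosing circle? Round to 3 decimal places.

2.357

Side lengths²: P_1P_2² = 20, P_1P_3² = 8, P_2P_3² = 20.
Since P_2P_3² = 20 < 20 + 8 = 28, the triangle is acute, so the smallest enclosing circle is the circumcircle.
Circumcentre = (4/3, -10/3), r² = 50/9.
r = √(50/9) ≈ 2.357.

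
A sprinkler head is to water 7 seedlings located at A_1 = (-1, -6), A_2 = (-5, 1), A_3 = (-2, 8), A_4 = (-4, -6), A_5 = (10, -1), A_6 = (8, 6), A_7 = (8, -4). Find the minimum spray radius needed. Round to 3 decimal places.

8.498

A smallest enclosing disk is always determined by at most three of the input points on its boundary.
The minimum enclosing circle is determined by three boundary points: A_3, A_4, A_6.
Their circumcentre is (5/3, 1/3) with r² = 650/9.
The farthest remaining point A_5 is at distance² 641/9 ≤ 650/9.
r = √(650/9) ≈ 8.498.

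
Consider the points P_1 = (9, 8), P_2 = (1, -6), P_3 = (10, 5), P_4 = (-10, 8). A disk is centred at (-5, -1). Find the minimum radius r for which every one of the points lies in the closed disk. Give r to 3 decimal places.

16.643

The required radius is the distance from (-5, -1) to the farthest point.
Squared distances: 277, 61, 261, 106.
Maximum is 277, attained at P_1.
r = √277 ≈ 16.643.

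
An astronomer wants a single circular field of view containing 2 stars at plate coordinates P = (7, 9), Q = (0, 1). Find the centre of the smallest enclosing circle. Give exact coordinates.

The smallest circle enclosing two points has them as diameter endpoints.
Centre = midpoint = (3.5, 5); r² = |PQ|²/4 = 113/4 = 28.25.
Centre = (3.5, 5).

(3.5, 5)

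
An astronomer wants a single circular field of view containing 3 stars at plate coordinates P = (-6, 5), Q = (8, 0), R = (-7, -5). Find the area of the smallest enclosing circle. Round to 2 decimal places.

Side lengths²: PQ² = 221, PR² = 101, QR² = 250.
Since QR² = 250 < 221 + 101 = 322, the triangle is acute, so the smallest enclosing circle is the circumcircle.
Circumcentre = (-7/58, -37/58), r² = 111605/1682.
Area = π·r² = π·111605/1682 ≈ 208.45.

208.45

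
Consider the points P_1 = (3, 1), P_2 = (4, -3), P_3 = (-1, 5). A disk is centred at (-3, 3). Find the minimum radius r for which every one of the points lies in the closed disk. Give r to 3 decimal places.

The required radius is the distance from (-3, 3) to the farthest point.
Squared distances: 40, 85, 8.
Maximum is 85, attained at P_2.
r = √85 ≈ 9.220.

9.220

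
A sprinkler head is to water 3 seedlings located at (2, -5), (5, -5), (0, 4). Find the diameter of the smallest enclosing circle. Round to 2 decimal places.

10.30

Call the three points A, B, C in the order given.
Side lengths²: AB² = 9, AC² = 85, BC² = 106.
Since BC² = 106 ≥ 85 + 9 = 94, the angle opposite BC is not acute, so the smallest enclosing circle has BC as diameter.
Centre = midpoint of BC = (2.5, -0.5), r² = 106/4 = 26.5.
Diameter = 2r = 2√(26.5) ≈ 10.30.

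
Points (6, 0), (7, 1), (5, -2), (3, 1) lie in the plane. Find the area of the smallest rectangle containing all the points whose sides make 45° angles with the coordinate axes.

12.5

In coordinates u = x + y, v = x − y the rectangle is axis-aligned; the map (x,y)→(u,v) scales areas by 2.
u-values: 6, 8, 3, 4; range = 8 − 3 = 5.
v-values: 6, 6, 7, 2; range = 7 − 2 = 5.
Area = (5 × 5) / 2 = 12.5.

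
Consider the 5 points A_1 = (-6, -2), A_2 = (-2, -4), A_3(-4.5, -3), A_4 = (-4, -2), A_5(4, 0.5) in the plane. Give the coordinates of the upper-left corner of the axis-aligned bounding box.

(-6, 0.5)

x-range [-6, 4], y-range [-4, 0.5].
The upper-left corner is (-6, 0.5).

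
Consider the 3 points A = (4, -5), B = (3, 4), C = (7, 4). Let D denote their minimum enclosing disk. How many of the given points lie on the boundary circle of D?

Side lengths²: AB² = 82, AC² = 90, BC² = 16.
Since AC² = 90 < 82 + 16 = 98, the triangle is acute, so the smallest enclosing circle is the circumcircle.
Circumcentre = (5, -1/3), r² = 205/9.
The points at distance exactly r from the centre are A, B, C — 3 points.

3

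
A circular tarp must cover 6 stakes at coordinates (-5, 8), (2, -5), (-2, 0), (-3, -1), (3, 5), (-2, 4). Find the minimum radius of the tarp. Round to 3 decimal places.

By Welzl's lemma the MEC is supported by two points (diametrically opposite) or three points (on a circumcircle).
The farthest pair is (-5, 8)–(2, -5) with squared distance 218. The circle on this segment as diameter has centre (-1.5, 1.5) and r² = 218/4 = 54.5.
Check (-2, 0): distance² to centre = 2.5 ≤ 54.5, so it lies inside.
All remaining points lie in this disk, and no smaller disk contains both endpoints, so this is the minimum enclosing circle.
r = √(54.5) ≈ 7.382.

7.382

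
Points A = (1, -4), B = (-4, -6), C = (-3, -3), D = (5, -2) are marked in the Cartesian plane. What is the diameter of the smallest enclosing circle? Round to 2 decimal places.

A smallest enclosing disk is always determined by at most three of the input points on its boundary.
The farthest pair is B–D with squared distance 97. The circle on this segment as diameter has centre (0.5, -4) and r² = 97/4 = 24.25.
Check A: distance² to centre = 0.25 ≤ 24.25, so it lies inside.
All remaining points lie in this disk, and no smaller disk contains both endpoints, so this is the minimum enclosing circle.
Diameter = 2r = 2√(24.25) ≈ 9.85.

9.85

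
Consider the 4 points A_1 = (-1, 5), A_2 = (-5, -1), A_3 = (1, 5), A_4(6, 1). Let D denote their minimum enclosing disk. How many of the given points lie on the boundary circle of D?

2

By Welzl's lemma the MEC is supported by two points (diametrically opposite) or three points (on a circumcircle).
The farthest pair is A_2–A_4 with squared distance 125. The circle on this segment as diameter has centre (0.5, 0) and r² = 125/4 = 31.25.
Check A_1: distance² to centre = 27.25 ≤ 31.25, so it lies inside.
All remaining points lie in this disk, and no smaller disk contains both endpoints, so this is the minimum enclosing circle.
The points at distance exactly r from the centre are A_2, A_4 — 2 points.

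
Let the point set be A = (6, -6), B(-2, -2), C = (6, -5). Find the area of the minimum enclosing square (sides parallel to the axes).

64

The bounding box has width 8 and height 4.
An axis-aligned square enclosing the set must have side ≥ max(width, height).
So the minimum side is max(8, 4) = 8.
Area = 8² = 64.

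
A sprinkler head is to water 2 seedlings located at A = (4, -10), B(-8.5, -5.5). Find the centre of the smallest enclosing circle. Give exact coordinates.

The smallest circle enclosing two points has them as diameter endpoints.
Centre = midpoint = (-2.25, -7.75); r² = |AB|²/4 = 176.5/4 = 44.125.
Centre = (-2.25, -7.75).

(-2.25, -7.75)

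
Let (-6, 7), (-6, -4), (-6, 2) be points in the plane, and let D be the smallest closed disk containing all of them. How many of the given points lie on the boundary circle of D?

Call the three points A, B, C in the order given.
Side lengths²: AB² = 121, AC² = 25, BC² = 36.
Since AB² = 121 ≥ 36 + 25 = 61, the angle opposite AB is not acute, so the smallest enclosing circle has AB as diameter.
Centre = midpoint of AB = (-6, 1.5), r² = 121/4 = 30.25.
The points at distance exactly r from the centre are (-6, 7), (-6, -4) — 2 points.

2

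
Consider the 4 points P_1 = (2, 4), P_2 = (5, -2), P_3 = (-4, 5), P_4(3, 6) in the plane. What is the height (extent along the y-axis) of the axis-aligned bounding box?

max y = 6, min y = -2, so height = 8.

8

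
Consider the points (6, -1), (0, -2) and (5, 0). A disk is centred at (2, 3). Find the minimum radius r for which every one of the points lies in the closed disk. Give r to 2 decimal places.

The required radius is the distance from (2, 3) to the farthest point.
Squared distances: 32, 29, 18.
Maximum is 32, attained at (6, -1).
r = √32 ≈ 5.66.

5.66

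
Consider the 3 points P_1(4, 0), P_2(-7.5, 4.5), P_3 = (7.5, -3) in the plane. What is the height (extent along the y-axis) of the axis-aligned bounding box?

max y = 4.5, min y = -3, so height = 7.5.

7.5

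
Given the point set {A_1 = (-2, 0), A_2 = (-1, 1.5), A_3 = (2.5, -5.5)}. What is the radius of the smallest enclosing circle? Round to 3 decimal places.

3.913

Side lengths²: A_1A_2² = 3.25, A_1A_3² = 50.5, A_2A_3² = 61.25.
Since A_2A_3² = 61.25 ≥ 50.5 + 3.25 = 53.75, the angle opposite A_2A_3 is not acute, so the smallest enclosing circle has A_2A_3 as diameter.
Centre = midpoint of A_2A_3 = (0.75, -2), r² = 61.25/4 = 15.3125.
r = √(15.3125) ≈ 3.913.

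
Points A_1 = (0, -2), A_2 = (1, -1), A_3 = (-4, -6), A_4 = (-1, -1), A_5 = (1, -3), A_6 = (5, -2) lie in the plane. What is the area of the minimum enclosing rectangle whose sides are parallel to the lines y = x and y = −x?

In coordinates u = x + y, v = x − y the rectangle is axis-aligned; the map (x,y)→(u,v) scales areas by 2.
u-values: -2, 0, -10, -2, -2, 3; range = 3 − (-10) = 13.
v-values: 2, 2, 2, 0, 4, 7; range = 7 − 0 = 7.
Area = (13 × 7) / 2 = 45.5.

45.5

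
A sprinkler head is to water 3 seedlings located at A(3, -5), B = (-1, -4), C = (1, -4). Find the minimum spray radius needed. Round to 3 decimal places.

Side lengths²: AB² = 17, AC² = 5, BC² = 4.
Since AB² = 17 ≥ 5 + 4 = 9, the angle opposite AB is not acute, so the smallest enclosing circle has AB as diameter.
Centre = midpoint of AB = (1, -4.5), r² = 17/4 = 4.25.
r = √(4.25) ≈ 2.062.

2.062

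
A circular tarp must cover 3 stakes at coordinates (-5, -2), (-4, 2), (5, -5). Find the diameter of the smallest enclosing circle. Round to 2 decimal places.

Call the three points A, B, C in the order given.
Side lengths²: AB² = 17, AC² = 109, BC² = 130.
Since BC² = 130 ≥ 109 + 17 = 126, the angle opposite BC is not acute, so the smallest enclosing circle has BC as diameter.
Centre = midpoint of BC = (0.5, -1.5), r² = 130/4 = 32.5.
Diameter = 2r = 2√(32.5) ≈ 11.40.

11.40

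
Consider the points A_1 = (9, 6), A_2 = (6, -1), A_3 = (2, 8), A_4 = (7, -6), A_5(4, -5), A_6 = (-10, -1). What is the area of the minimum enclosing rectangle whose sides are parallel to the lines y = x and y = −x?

286

In coordinates u = x + y, v = x − y the rectangle is axis-aligned; the map (x,y)→(u,v) scales areas by 2.
u-values: 15, 5, 10, 1, -1, -11; range = 15 − (-11) = 26.
v-values: 3, 7, -6, 13, 9, -9; range = 13 − (-9) = 22.
Area = (26 × 22) / 2 = 286.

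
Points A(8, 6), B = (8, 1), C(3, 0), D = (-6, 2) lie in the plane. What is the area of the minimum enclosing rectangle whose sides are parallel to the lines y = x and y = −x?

135

In coordinates u = x + y, v = x − y the rectangle is axis-aligned; the map (x,y)→(u,v) scales areas by 2.
u-values: 14, 9, 3, -4; range = 14 − (-4) = 18.
v-values: 2, 7, 3, -8; range = 7 − (-8) = 15.
Area = (18 × 15) / 2 = 135.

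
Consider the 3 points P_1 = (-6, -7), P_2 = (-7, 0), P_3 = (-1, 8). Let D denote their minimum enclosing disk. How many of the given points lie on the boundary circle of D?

2

Side lengths²: P_1P_2² = 50, P_1P_3² = 250, P_2P_3² = 100.
Since P_1P_3² = 250 ≥ 100 + 50 = 150, the angle opposite P_1P_3 is not acute, so the smallest enclosing circle has P_1P_3 as diameter.
Centre = midpoint of P_1P_3 = (-3.5, 0.5), r² = 250/4 = 62.5.
The points at distance exactly r from the centre are P_1, P_3 — 2 points.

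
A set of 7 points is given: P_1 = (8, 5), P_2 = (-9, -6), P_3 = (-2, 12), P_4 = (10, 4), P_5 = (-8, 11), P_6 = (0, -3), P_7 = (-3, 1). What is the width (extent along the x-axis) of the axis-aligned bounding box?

19

max x = 10, min x = -9, so width = 19.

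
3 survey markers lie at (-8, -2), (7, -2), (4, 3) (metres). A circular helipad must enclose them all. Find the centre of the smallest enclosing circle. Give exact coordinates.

(-0.5, -2)

Call the three points A, B, C in the order given.
Side lengths²: AB² = 225, AC² = 169, BC² = 34.
Since AB² = 225 ≥ 169 + 34 = 203, the angle opposite AB is not acute, so the smallest enclosing circle has AB as diameter.
Centre = midpoint of AB = (-0.5, -2), r² = 225/4 = 56.25.
Centre = (-0.5, -2).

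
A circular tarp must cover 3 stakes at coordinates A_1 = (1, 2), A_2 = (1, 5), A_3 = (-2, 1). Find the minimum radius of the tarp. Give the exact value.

2.5

Side lengths²: A_1A_2² = 9, A_1A_3² = 10, A_2A_3² = 25.
Since A_2A_3² = 25 ≥ 10 + 9 = 19, the angle opposite A_2A_3 is not acute, so the smallest enclosing circle has A_2A_3 as diameter.
Centre = midpoint of A_2A_3 = (-0.5, 3), r² = 25/4 = 6.25.
r = √(6.25) = 2.5.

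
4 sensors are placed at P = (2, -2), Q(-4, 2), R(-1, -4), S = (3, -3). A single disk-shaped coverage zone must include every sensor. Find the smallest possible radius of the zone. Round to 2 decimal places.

4.30

The minimum enclosing circle of a finite set is fixed by two of the points (as a diameter) or three (as a circumcircle).
The farthest pair is Q–S with squared distance 74. The circle on this segment as diameter has centre (-0.5, -0.5) and r² = 74/4 = 18.5.
Check P: distance² to centre = 8.5 ≤ 18.5, so it lies inside.
All remaining points lie in this disk, and no smaller disk contains both endpoints, so this is the minimum enclosing circle.
r = √(18.5) ≈ 4.30.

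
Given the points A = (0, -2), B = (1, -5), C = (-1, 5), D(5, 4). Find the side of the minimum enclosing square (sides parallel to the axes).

The bounding box has width 6 and height 10.
An axis-aligned square enclosing the set must have side ≥ max(width, height).
So the minimum side is max(6, 10) = 10.

10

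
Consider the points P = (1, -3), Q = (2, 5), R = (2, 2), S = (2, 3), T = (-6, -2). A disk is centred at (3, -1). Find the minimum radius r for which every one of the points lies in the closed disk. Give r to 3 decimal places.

The required radius is the distance from (3, -1) to the farthest point.
Squared distances: 8, 37, 10, 17, 82.
Maximum is 82, attained at T.
r = √82 ≈ 9.055.

9.055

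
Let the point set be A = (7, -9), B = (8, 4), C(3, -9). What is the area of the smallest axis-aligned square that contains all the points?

169

The bounding box has width 5 and height 13.
An axis-aligned square enclosing the set must have side ≥ max(width, height).
So the minimum side is max(5, 13) = 13.
Area = 13² = 169.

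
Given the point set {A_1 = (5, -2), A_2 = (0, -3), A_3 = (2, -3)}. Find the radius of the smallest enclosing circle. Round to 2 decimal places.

Side lengths²: A_1A_2² = 26, A_1A_3² = 10, A_2A_3² = 4.
Since A_1A_2² = 26 ≥ 10 + 4 = 14, the angle opposite A_1A_2 is not acute, so the smallest enclosing circle has A_1A_2 as diameter.
Centre = midpoint of A_1A_2 = (2.5, -2.5), r² = 26/4 = 6.5.
r = √(6.5) ≈ 2.55.

2.55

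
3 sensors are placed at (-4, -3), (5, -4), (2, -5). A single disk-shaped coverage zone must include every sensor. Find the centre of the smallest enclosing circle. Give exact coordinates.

Call the three points A, B, C in the order given.
Side lengths²: AB² = 82, AC² = 40, BC² = 10.
Since AB² = 82 ≥ 40 + 10 = 50, the angle opposite AB is not acute, so the smallest enclosing circle has AB as diameter.
Centre = midpoint of AB = (0.5, -3.5), r² = 82/4 = 20.5.
Centre = (0.5, -3.5).

(0.5, -3.5)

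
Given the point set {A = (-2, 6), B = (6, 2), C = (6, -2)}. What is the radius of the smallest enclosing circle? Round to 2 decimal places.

5.66

Side lengths²: AB² = 80, AC² = 128, BC² = 16.
Since AC² = 128 ≥ 80 + 16 = 96, the angle opposite AC is not acute, so the smallest enclosing circle has AC as diameter.
Centre = midpoint of AC = (2, 2), r² = 128/4 = 32.
r = √32 ≈ 5.66.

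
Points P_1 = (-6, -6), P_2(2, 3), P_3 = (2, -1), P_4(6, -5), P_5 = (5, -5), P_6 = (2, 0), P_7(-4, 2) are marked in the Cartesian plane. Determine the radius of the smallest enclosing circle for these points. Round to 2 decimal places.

6.48

By Welzl's lemma the MEC is supported by two points (diametrically opposite) or three points (on a circumcircle).
The minimum enclosing circle is determined by three boundary points: P_1, P_2, P_4.
Their circumcentre is (-0.2, -3.1) with r² = 42.05.
The farthest remaining point P_7 is at distance² 40.45 ≤ 42.05.
r = √(42.05) ≈ 6.48.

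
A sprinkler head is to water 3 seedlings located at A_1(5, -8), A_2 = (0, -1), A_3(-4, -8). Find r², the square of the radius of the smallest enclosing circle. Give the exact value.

2405/98

Side lengths²: A_1A_2² = 74, A_1A_3² = 81, A_2A_3² = 65.
Since A_1A_3² = 81 < 74 + 65 = 139, the triangle is acute, so the smallest enclosing circle is the circumcircle.
Circumcentre = (0.5, -83/14), r² = 2405/98.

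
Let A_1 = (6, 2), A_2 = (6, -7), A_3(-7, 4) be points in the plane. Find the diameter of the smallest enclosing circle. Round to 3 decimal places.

Side lengths²: A_1A_2² = 81, A_1A_3² = 173, A_2A_3² = 290.
Since A_2A_3² = 290 ≥ 173 + 81 = 254, the angle opposite A_2A_3 is not acute, so the smallest enclosing circle has A_2A_3 as diameter.
Centre = midpoint of A_2A_3 = (-0.5, -1.5), r² = 290/4 = 72.5.
Diameter = 2r = 2√(72.5) ≈ 17.029.

17.029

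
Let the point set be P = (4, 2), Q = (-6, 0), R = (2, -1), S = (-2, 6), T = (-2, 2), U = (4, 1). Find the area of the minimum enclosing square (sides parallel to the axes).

The bounding box has width 10 and height 7.
An axis-aligned square enclosing the set must have side ≥ max(width, height).
So the minimum side is max(10, 7) = 10.
Area = 10² = 100.

100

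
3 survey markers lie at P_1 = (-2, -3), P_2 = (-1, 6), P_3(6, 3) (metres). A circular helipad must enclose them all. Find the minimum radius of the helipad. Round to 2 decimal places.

Side lengths²: P_1P_2² = 82, P_1P_3² = 100, P_2P_3² = 58.
Since P_1P_3² = 100 < 82 + 58 = 140, the triangle is acute, so the smallest enclosing circle is the circumcircle.
Circumcentre = (12/11, 40/33), r² = 29725/1089.
r = √(29725/1089) ≈ 5.22.

5.22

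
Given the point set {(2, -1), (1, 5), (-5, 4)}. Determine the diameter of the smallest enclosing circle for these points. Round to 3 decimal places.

Call the three points A, B, C in the order given.
Side lengths²: AB² = 37, AC² = 74, BC² = 37.
Since AC² = 74 ≥ 37 + 37 = 74, the angle opposite AC is not acute, so the smallest enclosing circle has AC as diameter.
Centre = midpoint of AC = (-1.5, 1.5), r² = 74/4 = 18.5.
Diameter = 2r = 2√(18.5) ≈ 8.602.

8.602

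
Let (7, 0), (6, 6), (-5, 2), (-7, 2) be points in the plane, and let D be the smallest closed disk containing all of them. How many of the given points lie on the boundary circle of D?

A smallest enclosing disk is always determined by at most three of the input points on its boundary.
The minimum enclosing circle is determined by three boundary points: (7, 0), (6, 6), (-7, 2).
Their circumcentre is (11/82, 159/82) with r² = 171125/3362.
The farthest remaining point (-5, 2) is at distance² 88633/3362 ≤ 171125/3362.
The points at distance exactly r from the centre are (7, 0), (6, 6), (-7, 2) — 3 points.

3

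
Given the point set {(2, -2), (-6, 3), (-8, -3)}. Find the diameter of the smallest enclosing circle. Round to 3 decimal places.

10.339

Call the three points A, B, C in the order given.
Side lengths²: AB² = 89, AC² = 101, BC² = 40.
Since AC² = 101 < 89 + 40 = 129, the triangle is acute, so the smallest enclosing circle is the circumcircle.
Circumcentre = (-181/58, -75/58), r² = 44945/1682.
Diameter = 2r = 2√(44945/1682) ≈ 10.339.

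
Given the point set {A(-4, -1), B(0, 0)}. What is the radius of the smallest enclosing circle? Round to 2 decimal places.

2.06

The smallest circle enclosing two points has them as diameter endpoints.
Centre = midpoint = (-2, -0.5); r² = |AB|²/4 = 17/4 = 4.25.
r = √(4.25) ≈ 2.06.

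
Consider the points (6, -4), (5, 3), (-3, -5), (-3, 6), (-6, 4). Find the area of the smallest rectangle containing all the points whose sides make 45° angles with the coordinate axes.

In coordinates u = x + y, v = x − y the rectangle is axis-aligned; the map (x,y)→(u,v) scales areas by 2.
u-values: 2, 8, -8, 3, -2; range = 8 − (-8) = 16.
v-values: 10, 2, 2, -9, -10; range = 10 − (-10) = 20.
Area = (16 × 20) / 2 = 160.

160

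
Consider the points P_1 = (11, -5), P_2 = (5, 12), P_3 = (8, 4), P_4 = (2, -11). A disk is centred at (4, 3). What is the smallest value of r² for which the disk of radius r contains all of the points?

200

The required radius is the distance from (4, 3) to the farthest point.
Squared distances: 113, 82, 17, 200.
Maximum is 200, attained at P_4.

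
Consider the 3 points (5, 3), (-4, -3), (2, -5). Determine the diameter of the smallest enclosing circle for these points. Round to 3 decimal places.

Call the three points A, B, C in the order given.
Side lengths²: AB² = 117, AC² = 73, BC² = 40.
Since AB² = 117 ≥ 73 + 40 = 113, the angle opposite AB is not acute, so the smallest enclosing circle has AB as diameter.
Centre = midpoint of AB = (0.5, 0), r² = 117/4 = 29.25.
Diameter = 2r = 2√(29.25) ≈ 10.817.

10.817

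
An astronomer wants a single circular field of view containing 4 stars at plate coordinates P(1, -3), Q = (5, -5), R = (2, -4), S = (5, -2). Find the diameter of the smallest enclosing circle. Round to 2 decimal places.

4.61

By Welzl's lemma the MEC is supported by two points (diametrically opposite) or three points (on a circumcircle).
The minimum enclosing circle is determined by three boundary points: P, Q, S.
Their circumcentre is (3.25, -3.5) with r² = 5.3125.
The farthest remaining point R is at distance² 1.8125 ≤ 5.3125.
Diameter = 2r = 2√(5.3125) ≈ 4.61.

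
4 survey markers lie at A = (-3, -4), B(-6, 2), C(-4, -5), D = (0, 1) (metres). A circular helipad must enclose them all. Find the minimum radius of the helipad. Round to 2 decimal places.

A smallest enclosing disk is always determined by at most three of the input points on its boundary.
The minimum enclosing circle is determined by three boundary points: B, C, D.
Their circumcentre is (-3.425, -1.05) with r² = 15.933125.
The farthest remaining point A is at distance² 8.883125 ≤ 15.933125.
r = √(15.933125) ≈ 3.99.

3.99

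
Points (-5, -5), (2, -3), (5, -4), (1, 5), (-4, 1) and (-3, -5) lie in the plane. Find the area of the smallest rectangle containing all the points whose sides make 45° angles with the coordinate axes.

In coordinates u = x + y, v = x − y the rectangle is axis-aligned; the map (x,y)→(u,v) scales areas by 2.
u-values: -10, -1, 1, 6, -3, -8; range = 6 − (-10) = 16.
v-values: 0, 5, 9, -4, -5, 2; range = 9 − (-5) = 14.
Area = (16 × 14) / 2 = 112.

112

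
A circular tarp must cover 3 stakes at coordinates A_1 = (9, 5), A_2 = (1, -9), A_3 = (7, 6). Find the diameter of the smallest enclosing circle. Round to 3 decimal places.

16.180

Side lengths²: A_1A_2² = 260, A_1A_3² = 5, A_2A_3² = 261.
Since A_2A_3² = 261 < 260 + 5 = 265, the triangle is acute, so the smallest enclosing circle is the circumcircle.
Circumcentre = (53/12, -5/3), r² = 9425/144.
Diameter = 2r = 2√(9425/144) ≈ 16.180.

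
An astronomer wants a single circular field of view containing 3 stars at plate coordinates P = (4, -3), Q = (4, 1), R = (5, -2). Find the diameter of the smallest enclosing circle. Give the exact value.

Side lengths²: PQ² = 16, PR² = 2, QR² = 10.
Since PQ² = 16 ≥ 10 + 2 = 12, the angle opposite PQ is not acute, so the smallest enclosing circle has PQ as diameter.
Centre = midpoint of PQ = (4, -1), r² = 16/4 = 4.
Diameter = 2r = 2√4 = 4.

4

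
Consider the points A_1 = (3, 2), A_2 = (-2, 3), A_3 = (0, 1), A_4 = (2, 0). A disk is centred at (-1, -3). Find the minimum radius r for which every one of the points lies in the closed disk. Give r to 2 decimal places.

The required radius is the distance from (-1, -3) to the farthest point.
Squared distances: 41, 37, 17, 18.
Maximum is 41, attained at A_1.
r = √41 ≈ 6.40.

6.40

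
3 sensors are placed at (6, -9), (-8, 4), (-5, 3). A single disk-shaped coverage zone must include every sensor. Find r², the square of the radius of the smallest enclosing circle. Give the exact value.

Call the three points A, B, C in the order given.
Side lengths²: AB² = 365, AC² = 265, BC² = 10.
Since AB² = 365 ≥ 265 + 10 = 275, the angle opposite AB is not acute, so the smallest enclosing circle has AB as diameter.
Centre = midpoint of AB = (-1, -2.5), r² = 365/4 = 91.25.

91.25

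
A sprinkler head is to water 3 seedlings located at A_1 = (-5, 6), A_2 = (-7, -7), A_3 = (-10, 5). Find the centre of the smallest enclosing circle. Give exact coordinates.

(-265/42, -19/42)

Side lengths²: A_1A_2² = 173, A_1A_3² = 26, A_2A_3² = 153.
Since A_1A_2² = 173 < 153 + 26 = 179, the triangle is acute, so the smallest enclosing circle is the circumcircle.
Circumcentre = (-265/42, -19/42), r² = 38233/882.
Centre = (-265/42, -19/42).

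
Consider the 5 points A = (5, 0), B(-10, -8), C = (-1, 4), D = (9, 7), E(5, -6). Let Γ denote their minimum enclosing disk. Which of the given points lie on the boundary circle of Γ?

B, D

By Welzl's lemma the MEC is supported by two points (diametrically opposite) or three points (on a circumcircle).
The farthest pair is B–D with squared distance 586. The circle on this segment as diameter has centre (-0.5, -0.5) and r² = 586/4 = 146.5.
Check A: distance² to centre = 30.5 ≤ 146.5, so it lies inside.
All remaining points lie in this disk, and no smaller disk contains both endpoints, so this is the minimum enclosing circle.
The points at distance exactly r from the centre are B, D — 2 points.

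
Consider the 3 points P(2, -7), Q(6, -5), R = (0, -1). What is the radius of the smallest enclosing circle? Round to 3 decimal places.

Side lengths²: PQ² = 20, PR² = 40, QR² = 52.
Since QR² = 52 < 40 + 20 = 60, the triangle is acute, so the smallest enclosing circle is the circumcircle.
Circumcentre = (19/7, -24/7), r² = 650/49.
r = √(650/49) ≈ 3.642.

3.642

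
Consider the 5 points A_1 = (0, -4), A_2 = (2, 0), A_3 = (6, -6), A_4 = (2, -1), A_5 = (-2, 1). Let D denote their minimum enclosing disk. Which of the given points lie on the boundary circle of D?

A_3, A_5

The minimum enclosing circle of a finite set is fixed by two of the points (as a diameter) or three (as a circumcircle).
The farthest pair is A_3–A_5 with squared distance 113. The circle on this segment as diameter has centre (2, -2.5) and r² = 113/4 = 28.25.
Check A_1: distance² to centre = 6.25 ≤ 28.25, so it lies inside.
All remaining points lie in this disk, and no smaller disk contains both endpoints, so this is the minimum enclosing circle.
The points at distance exactly r from the centre are A_3, A_5 — 2 points.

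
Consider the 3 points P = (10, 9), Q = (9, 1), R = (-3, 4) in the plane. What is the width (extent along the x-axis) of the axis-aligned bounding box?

13

max x = 10, min x = -3, so width = 13.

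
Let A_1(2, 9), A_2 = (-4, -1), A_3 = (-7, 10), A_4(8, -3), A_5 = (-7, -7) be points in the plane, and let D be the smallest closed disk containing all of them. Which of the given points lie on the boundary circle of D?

A_3, A_4, A_5

The minimum enclosing circle of a finite set is fixed by two of the points (as a diameter) or three (as a circumcircle).
The minimum enclosing circle is determined by three boundary points: A_3, A_4, A_5.
Their circumcentre is (-37/30, 1.5) with r² = 47477/450.
The farthest remaining point A_1 is at distance² 30017/450 ≤ 47477/450.
The points at distance exactly r from the centre are A_3, A_4, A_5 — 3 points.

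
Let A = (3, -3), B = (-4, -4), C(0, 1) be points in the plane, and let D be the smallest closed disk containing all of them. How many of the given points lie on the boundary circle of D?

3

Side lengths²: AB² = 50, AC² = 25, BC² = 41.
Since AB² = 50 < 41 + 25 = 66, the triangle is acute, so the smallest enclosing circle is the circumcircle.
Circumcentre = (-39/62, -161/62), r² = 25625/1922.
The points at distance exactly r from the centre are A, B, C — 3 points.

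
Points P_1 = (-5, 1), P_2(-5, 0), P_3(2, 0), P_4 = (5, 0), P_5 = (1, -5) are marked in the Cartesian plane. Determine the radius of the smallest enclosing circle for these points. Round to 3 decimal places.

5.056

By Welzl's lemma the MEC is supported by two points (diametrically opposite) or three points (on a circumcircle).
The minimum enclosing circle is determined by three boundary points: P_1, P_4, P_5.
Their circumcentre is (-1/18, -1/18) with r² = 4141/162.
The farthest remaining point P_2 is at distance² 3961/162 ≤ 4141/162.
r = √(4141/162) ≈ 5.056.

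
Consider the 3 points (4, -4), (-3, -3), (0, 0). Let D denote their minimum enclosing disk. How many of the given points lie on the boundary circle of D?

Call the three points A, B, C in the order given.
Side lengths²: AB² = 50, AC² = 32, BC² = 18.
Since AB² = 50 ≥ 32 + 18 = 50, the angle opposite AB is not acute, so the smallest enclosing circle has AB as diameter.
Centre = midpoint of AB = (0.5, -3.5), r² = 50/4 = 12.5.
The points at distance exactly r from the centre are (4, -4), (-3, -3), (0, 0) — 3 points.

3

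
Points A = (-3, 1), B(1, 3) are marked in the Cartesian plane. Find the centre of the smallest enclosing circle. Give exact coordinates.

The smallest circle enclosing two points has them as diameter endpoints.
Centre = midpoint = (-1, 2); r² = |AB|²/4 = 20/4 = 5.
Centre = (-1, 2).

(-1, 2)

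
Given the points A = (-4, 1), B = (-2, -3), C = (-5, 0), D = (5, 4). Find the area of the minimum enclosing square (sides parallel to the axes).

The bounding box has width 10 and height 7.
An axis-aligned square enclosing the set must have side ≥ max(width, height).
So the minimum side is max(10, 7) = 10.
Area = 10² = 100.

100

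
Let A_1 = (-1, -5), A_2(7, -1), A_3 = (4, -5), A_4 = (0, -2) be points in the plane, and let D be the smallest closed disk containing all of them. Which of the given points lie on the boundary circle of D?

A_1, A_2

The farthest pair is A_1–A_2 with squared distance 80. The circle on this segment as diameter has centre (3, -3) and r² = 80/4 = 20.
Check A_3: distance² to centre = 5 ≤ 20, so it lies inside.
All remaining points lie in this disk, and no smaller disk contains both endpoints, so this is the minimum enclosing circle.
The points at distance exactly r from the centre are A_1, A_2 — 2 points.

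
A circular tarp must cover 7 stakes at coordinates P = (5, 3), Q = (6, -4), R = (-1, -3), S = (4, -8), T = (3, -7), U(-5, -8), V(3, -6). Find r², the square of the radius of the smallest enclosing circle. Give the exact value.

55.25

The minimum enclosing circle of a finite set is fixed by two of the points (as a diameter) or three (as a circumcircle).
The farthest pair is P–U with squared distance 221. The circle on this segment as diameter has centre (0, -2.5) and r² = 221/4 = 55.25.
Check Q: distance² to centre = 38.25 ≤ 55.25, so it lies inside.
All remaining points lie in this disk, and no smaller disk contains both endpoints, so this is the minimum enclosing circle.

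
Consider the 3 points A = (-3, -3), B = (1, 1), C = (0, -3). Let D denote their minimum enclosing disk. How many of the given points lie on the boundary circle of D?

Side lengths²: AB² = 32, AC² = 9, BC² = 17.
Since AB² = 32 ≥ 17 + 9 = 26, the angle opposite AB is not acute, so the smallest enclosing circle has AB as diameter.
Centre = midpoint of AB = (-1, -1), r² = 32/4 = 8.
The points at distance exactly r from the centre are A, B — 2 points.

2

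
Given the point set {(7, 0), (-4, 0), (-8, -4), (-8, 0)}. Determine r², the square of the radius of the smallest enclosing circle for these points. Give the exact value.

The farthest pair is (7, 0)–(-8, -4) with squared distance 241. The circle on this segment as diameter has centre (-0.5, -2) and r² = 241/4 = 60.25.
Check (-4, 0): distance² to centre = 16.25 ≤ 60.25, so it lies inside.
All remaining points lie in this disk, and no smaller disk contains both endpoints, so this is the minimum enclosing circle.

60.25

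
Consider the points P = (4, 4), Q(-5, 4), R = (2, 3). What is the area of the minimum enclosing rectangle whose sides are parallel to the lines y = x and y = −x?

In coordinates u = x + y, v = x − y the rectangle is axis-aligned; the map (x,y)→(u,v) scales areas by 2.
u-values: 8, -1, 5; range = 8 − (-1) = 9.
v-values: 0, -9, -1; range = 0 − (-9) = 9.
Area = (9 × 9) / 2 = 40.5.

40.5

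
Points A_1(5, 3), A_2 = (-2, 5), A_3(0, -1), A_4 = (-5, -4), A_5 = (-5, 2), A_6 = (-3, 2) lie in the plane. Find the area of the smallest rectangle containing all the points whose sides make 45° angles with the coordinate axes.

76.5

In coordinates u = x + y, v = x − y the rectangle is axis-aligned; the map (x,y)→(u,v) scales areas by 2.
u-values: 8, 3, -1, -9, -3, -1; range = 8 − (-9) = 17.
v-values: 2, -7, 1, -1, -7, -5; range = 2 − (-7) = 9.
Area = (17 × 9) / 2 = 76.5.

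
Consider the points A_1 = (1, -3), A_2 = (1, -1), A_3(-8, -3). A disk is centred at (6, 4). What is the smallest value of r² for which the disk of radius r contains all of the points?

245

The required radius is the distance from (6, 4) to the farthest point.
Squared distances: 74, 50, 245.
Maximum is 245, attained at A_3.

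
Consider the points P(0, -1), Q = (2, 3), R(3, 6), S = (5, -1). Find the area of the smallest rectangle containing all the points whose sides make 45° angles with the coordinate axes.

In coordinates u = x + y, v = x − y the rectangle is axis-aligned; the map (x,y)→(u,v) scales areas by 2.
u-values: -1, 5, 9, 4; range = 9 − (-1) = 10.
v-values: 1, -1, -3, 6; range = 6 − (-3) = 9.
Area = (10 × 9) / 2 = 45.

45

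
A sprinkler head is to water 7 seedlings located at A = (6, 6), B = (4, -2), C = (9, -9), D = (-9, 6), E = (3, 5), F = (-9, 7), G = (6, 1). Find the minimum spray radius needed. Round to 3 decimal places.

A smallest enclosing disk is always determined by at most three of the input points on its boundary.
The farthest pair is C–F with squared distance 580. The circle on this segment as diameter has centre (0, -1) and r² = 580/4 = 145.
Check A: distance² to centre = 85 ≤ 145, so it lies inside.
All remaining points lie in this disk, and no smaller disk contains both endpoints, so this is the minimum enclosing circle.
r = √145 ≈ 12.042.

12.042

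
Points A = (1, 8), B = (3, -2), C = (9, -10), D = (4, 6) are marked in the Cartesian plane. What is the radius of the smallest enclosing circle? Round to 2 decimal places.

9.85

A smallest enclosing disk is always determined by at most three of the input points on its boundary.
The farthest pair is A–C with squared distance 388. The circle on this segment as diameter has centre (5, -1) and r² = 388/4 = 97.
Check B: distance² to centre = 5 ≤ 97, so it lies inside.
All remaining points lie in this disk, and no smaller disk contains both endpoints, so this is the minimum enclosing circle.
r = √97 ≈ 9.85.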